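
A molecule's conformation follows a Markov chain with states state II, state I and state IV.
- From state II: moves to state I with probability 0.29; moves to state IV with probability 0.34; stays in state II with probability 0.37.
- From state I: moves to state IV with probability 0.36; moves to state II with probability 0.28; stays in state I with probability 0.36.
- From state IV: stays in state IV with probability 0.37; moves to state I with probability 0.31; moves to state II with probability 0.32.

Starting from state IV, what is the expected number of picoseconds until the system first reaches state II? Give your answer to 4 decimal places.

3.2579

Let t(s) be the expected number of picoseconds to first reach state II from state s, with t(state II) = 0. Conditioning on the first picosecond:
t(state I) = 1 + 0.36·t(state I) + 0.36·t(state IV)
t(state IV) = 1 + 0.31·t(state I) + 0.37·t(state IV)
Solving: t(state I) = 3.3951, t(state IV) = 3.2579.
Expected picoseconds from state IV to state II: 3.2579.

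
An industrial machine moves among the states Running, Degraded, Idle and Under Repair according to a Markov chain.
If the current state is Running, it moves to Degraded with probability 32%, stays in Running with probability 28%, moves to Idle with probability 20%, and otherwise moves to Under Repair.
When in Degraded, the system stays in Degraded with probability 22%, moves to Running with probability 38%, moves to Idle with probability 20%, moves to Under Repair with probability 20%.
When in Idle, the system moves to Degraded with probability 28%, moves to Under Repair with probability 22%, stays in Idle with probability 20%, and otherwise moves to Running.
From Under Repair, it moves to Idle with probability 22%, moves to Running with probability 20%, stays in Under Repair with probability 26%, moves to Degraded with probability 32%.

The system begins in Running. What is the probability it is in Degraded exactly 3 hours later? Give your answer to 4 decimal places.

0.2838

Propagate the distribution vector 3 hours from Running.
After 0 hours: (1.0000, 0.0000, 0.0000, 0.0000)
After 1 hour: (0.2800, 0.3200, 0.2000, 0.2000)
After 2 hours: (0.3000, 0.2800, 0.2040, 0.2160)
After 3 hours: (0.2948, 0.2838, 0.2043, 0.2170)
P(in Degraded after 3 hours) = 0.2838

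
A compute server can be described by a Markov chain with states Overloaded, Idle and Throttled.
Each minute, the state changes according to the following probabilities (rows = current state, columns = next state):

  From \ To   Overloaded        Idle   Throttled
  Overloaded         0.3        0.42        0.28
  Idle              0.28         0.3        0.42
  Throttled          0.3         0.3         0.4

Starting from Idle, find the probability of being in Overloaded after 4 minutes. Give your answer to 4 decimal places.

0.2933

Propagate the distribution vector 4 minutes from Idle.
After 0 minutes: (0.0000, 1.0000, 0.0000)
After 1 minute: (0.2800, 0.3000, 0.4200)
After 2 minutes: (0.2940, 0.3336, 0.3724)
After 3 minutes: (0.2933, 0.3353, 0.3714)
After 4 minutes: (0.2933, 0.3352, 0.3715)
P(in Overloaded after 4 minutes) = 0.2933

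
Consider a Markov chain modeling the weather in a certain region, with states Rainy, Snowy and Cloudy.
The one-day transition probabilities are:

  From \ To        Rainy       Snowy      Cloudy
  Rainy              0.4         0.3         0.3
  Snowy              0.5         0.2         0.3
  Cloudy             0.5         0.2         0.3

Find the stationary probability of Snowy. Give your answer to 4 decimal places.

0.2455

Let the stationary distribution be π with π = πP and π_1 + π_2 + π_3 = 1.
π_1 = 0.4·π_1 + 0.5·π_2 + 0.5·π_3
π_2 = 0.3·π_1 + 0.2·π_2 + 0.2·π_3
Solving with the normalization constraint gives π = (0.4545, 0.2455, 0.3000).
So the stationary probability of Snowy is 0.2455.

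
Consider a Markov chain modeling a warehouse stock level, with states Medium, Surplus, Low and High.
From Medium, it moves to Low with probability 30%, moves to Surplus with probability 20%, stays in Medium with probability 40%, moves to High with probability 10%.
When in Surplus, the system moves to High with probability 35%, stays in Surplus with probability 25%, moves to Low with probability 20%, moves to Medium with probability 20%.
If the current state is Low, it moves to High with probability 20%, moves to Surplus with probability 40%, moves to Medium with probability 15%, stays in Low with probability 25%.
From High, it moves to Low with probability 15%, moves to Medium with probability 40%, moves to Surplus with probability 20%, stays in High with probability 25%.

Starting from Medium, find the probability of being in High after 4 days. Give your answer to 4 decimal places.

Propagate the distribution vector 4 days from Medium.
After 0 days: (1.0000, 0.0000, 0.0000, 0.0000)
After 1 day: (0.4000, 0.2000, 0.3000, 0.1000)
After 2 days: (0.2850, 0.2700, 0.2500, 0.1950)
After 3 days: (0.2835, 0.2635, 0.2313, 0.2218)
After 4 days: (0.2895, 0.2594, 0.2288, 0.2223)
P(in High after 4 days) = 0.2223

0.2223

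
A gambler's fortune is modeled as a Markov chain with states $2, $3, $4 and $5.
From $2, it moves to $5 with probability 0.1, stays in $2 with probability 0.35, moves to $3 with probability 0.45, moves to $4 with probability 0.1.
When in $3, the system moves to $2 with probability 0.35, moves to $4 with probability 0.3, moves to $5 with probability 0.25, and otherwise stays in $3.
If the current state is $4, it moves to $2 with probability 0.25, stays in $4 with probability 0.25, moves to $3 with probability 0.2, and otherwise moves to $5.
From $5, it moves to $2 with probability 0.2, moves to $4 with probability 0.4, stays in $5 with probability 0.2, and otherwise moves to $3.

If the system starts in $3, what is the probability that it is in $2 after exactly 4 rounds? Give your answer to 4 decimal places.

Propagate the distribution vector 4 rounds from $3.
After 0 rounds: (0.0000, 1.0000, 0.0000, 0.0000)
After 1 round: (0.3500, 0.1000, 0.3000, 0.2500)
After 2 rounds: (0.2825, 0.2775, 0.2400, 0.2000)
After 3 rounds: (0.2960, 0.2429, 0.2515, 0.2096)
After 4 rounds: (0.2934, 0.2497, 0.2492, 0.2077)
P(in $2 after 4 rounds) = 0.2934

0.2934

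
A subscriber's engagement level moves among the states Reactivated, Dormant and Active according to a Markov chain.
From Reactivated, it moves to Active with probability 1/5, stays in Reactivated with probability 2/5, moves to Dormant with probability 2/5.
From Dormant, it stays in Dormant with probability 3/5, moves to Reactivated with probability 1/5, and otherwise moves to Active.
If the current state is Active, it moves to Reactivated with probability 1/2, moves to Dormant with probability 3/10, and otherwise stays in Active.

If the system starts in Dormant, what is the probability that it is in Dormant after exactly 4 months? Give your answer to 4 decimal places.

0.4760

Propagate the distribution vector 4 months from Dormant.
After 0 months: (0.0000, 1.0000, 0.0000)
After 1 month: (0.2000, 0.6000, 0.2000)
After 2 months: (0.3000, 0.5000, 0.2000)
After 3 months: (0.3200, 0.4800, 0.2000)
After 4 months: (0.3240, 0.4760, 0.2000)
P(in Dormant after 4 months) = 0.4760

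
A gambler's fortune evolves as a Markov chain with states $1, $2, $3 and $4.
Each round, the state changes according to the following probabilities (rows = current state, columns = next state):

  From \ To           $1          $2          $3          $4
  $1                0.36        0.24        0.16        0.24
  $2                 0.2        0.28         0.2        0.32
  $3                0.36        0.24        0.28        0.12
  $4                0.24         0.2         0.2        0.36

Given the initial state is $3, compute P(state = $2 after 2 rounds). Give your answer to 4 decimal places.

Propagate the distribution vector 2 rounds from $3.
After 0 rounds: (0.0000, 0.0000, 1.0000, 0.0000)
After 1 round: (0.3600, 0.2400, 0.2800, 0.1200)
After 2 rounds: (0.3072, 0.2448, 0.2080, 0.2400)
P(in $2 after 2 rounds) = 0.2448

0.2448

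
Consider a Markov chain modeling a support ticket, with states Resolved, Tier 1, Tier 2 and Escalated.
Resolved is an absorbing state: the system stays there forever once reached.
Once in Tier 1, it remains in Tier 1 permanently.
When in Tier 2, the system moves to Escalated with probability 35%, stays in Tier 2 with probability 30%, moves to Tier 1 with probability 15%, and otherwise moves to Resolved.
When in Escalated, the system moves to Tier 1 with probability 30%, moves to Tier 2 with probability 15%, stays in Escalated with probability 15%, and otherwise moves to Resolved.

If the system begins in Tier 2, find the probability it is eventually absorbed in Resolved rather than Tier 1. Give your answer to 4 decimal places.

0.5714

Let h(s) be the probability of absorption at Resolved starting from transient state s. Then h(Resolved) = 1 and h(Tier 1) = 0. By first-step analysis:
h(Tier 2) = 0.2·1 + 0.15·0 + 0.3·h(Tier 2) + 0.35·h(Escalated)
h(Escalated) = 0.4·1 + 0.3·0 + 0.15·h(Tier 2) + 0.15·h(Escalated)
Solving: h(Tier 2) = 0.5714, h(Escalated) = 0.5714.
Starting from Tier 2, the probability is 0.5714.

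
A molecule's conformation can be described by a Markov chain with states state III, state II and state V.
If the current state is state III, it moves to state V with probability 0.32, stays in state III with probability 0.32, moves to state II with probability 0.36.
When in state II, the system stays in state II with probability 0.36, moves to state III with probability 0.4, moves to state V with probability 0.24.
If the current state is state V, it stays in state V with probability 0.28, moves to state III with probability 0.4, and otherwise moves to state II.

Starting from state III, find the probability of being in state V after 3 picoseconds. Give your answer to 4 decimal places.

Propagate the distribution vector 3 picoseconds from state III.
After 0 picoseconds: (1.0000, 0.0000, 0.0000)
After 1 picosecond: (0.3200, 0.3600, 0.3200)
After 2 picoseconds: (0.3744, 0.3472, 0.2784)
After 3 picoseconds: (0.3700, 0.3489, 0.2811)
P(in state V after 3 picoseconds) = 0.2811

0.2811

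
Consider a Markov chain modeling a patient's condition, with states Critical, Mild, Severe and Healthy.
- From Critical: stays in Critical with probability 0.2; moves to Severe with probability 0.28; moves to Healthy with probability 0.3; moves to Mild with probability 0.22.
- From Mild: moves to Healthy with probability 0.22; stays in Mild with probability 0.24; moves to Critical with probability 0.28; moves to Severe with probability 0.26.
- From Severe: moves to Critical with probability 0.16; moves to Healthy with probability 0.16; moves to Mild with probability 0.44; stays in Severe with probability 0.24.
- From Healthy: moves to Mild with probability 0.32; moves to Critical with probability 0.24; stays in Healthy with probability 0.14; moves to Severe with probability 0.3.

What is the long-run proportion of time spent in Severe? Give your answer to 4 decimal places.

Let the stationary distribution be π with π = πP and π_1 + π_2 + π_3 + π_4 = 1.
π_1 = 0.2·π_1 + 0.28·π_2 + 0.16·π_3 + 0.24·π_4
π_2 = 0.22·π_1 + 0.24·π_2 + 0.44·π_3 + 0.32·π_4
π_3 = 0.28·π_1 + 0.26·π_2 + 0.24·π_3 + 0.3·π_4
Solving with the normalization constraint gives π = (0.2220, 0.3054, 0.2673, 0.2053).
So the stationary probability of Severe is 0.2673.

0.2673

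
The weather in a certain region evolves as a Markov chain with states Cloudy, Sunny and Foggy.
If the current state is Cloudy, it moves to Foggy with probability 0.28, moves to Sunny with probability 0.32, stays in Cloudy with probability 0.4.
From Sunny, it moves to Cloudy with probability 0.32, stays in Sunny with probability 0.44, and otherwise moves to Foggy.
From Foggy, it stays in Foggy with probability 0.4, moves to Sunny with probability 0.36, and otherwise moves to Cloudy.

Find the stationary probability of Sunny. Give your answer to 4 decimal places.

Let the stationary distribution be π with π = πP and π_1 + π_2 + π_3 = 1.
π_1 = 0.4·π_1 + 0.32·π_2 + 0.24·π_3
π_2 = 0.32·π_1 + 0.44·π_2 + 0.36·π_3
Solving with the normalization constraint gives π = (0.3216, 0.3773, 0.3010).
So the stationary probability of Sunny is 0.3773.

0.3773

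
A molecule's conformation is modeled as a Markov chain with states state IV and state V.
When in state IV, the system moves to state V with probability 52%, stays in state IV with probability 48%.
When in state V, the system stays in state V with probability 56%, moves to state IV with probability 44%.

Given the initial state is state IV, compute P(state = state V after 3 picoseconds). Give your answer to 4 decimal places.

Propagate the distribution vector 3 picoseconds from state IV.
After 0 picoseconds: (1.0000, 0.0000)
After 1 picosecond: (0.4800, 0.5200)
After 2 picoseconds: (0.4592, 0.5408)
After 3 picoseconds: (0.4584, 0.5416)
P(in state V after 3 picoseconds) = 0.5416

0.5416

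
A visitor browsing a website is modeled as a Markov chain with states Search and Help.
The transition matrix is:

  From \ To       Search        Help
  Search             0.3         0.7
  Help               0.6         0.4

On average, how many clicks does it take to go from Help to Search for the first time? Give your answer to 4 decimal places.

1.6667

Let t(s) be the expected number of clicks to first reach Search from state s, with t(Search) = 0. Conditioning on the first click:
t(Help) = 1 + 0.4·t(Help)
Solving: t(Help) = 1.6667.
Expected clicks from Help to Search: 1.6667.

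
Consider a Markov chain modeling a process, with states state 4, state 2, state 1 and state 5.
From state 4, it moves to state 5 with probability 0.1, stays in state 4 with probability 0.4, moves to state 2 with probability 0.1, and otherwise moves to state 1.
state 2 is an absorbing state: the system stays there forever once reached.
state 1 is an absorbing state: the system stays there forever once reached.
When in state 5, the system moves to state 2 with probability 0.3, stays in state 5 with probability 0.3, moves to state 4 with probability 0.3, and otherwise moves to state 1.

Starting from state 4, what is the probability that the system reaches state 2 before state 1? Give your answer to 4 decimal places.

0.2564

Let h(s) be the probability of absorption at state 2 starting from transient state s. Then h(state 2) = 1 and h(state 1) = 0. By first-step analysis:
h(state 4) = 0.4·h(state 4) + 0.1·1 + 0.4·0 + 0.1·h(state 5)
h(state 5) = 0.3·h(state 4) + 0.3·1 + 0.1·0 + 0.3·h(state 5)
Solving: h(state 4) = 0.2564, h(state 5) = 0.5385.
Starting from state 4, the probability is 0.2564.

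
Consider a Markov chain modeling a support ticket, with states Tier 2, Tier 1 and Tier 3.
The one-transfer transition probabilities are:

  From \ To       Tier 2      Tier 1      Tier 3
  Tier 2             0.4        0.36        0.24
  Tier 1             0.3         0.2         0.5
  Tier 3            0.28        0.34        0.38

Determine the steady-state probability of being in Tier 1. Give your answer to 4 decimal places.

Let the stationary distribution be π with π = πP and π_1 + π_2 + π_3 = 1.
π_1 = 0.4·π_1 + 0.3·π_2 + 0.28·π_3
π_2 = 0.36·π_1 + 0.2·π_2 + 0.34·π_3
Solving with the normalization constraint gives π = (0.3251, 0.3039, 0.3710).
So the stationary probability of Tier 1 is 0.3039.

0.3039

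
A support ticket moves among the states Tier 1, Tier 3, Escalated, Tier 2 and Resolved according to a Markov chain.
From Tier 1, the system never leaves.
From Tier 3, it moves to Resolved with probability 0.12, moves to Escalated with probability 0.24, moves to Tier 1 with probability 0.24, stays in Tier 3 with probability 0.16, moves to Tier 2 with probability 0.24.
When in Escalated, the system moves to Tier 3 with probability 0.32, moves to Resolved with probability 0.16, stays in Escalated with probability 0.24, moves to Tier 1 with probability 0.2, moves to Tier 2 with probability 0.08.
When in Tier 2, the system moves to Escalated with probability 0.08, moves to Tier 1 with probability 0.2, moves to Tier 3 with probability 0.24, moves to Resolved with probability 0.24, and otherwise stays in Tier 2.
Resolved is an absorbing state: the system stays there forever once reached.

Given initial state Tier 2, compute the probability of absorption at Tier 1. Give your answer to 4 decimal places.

0.5102

Let h(s) be the probability of absorption at Tier 1 starting from transient state s. Then h(Tier 1) = 1 and h(Resolved) = 0. By first-step analysis:
h(Tier 3) = 0.24·1 + 0.16·h(Tier 3) + 0.24·h(Escalated) + 0.24·h(Tier 2) + 0.12·0
h(Escalated) = 0.2·1 + 0.32·h(Tier 3) + 0.24·h(Escalated) + 0.08·h(Tier 2) + 0.16·0
h(Tier 2) = 0.2·1 + 0.24·h(Tier 3) + 0.08·h(Escalated) + 0.24·h(Tier 2) + 0.24·0
Solving: h(Tier 3) = 0.5934, h(Escalated) = 0.5667, h(Tier 2) = 0.5102.
Starting from Tier 2, the probability is 0.5102.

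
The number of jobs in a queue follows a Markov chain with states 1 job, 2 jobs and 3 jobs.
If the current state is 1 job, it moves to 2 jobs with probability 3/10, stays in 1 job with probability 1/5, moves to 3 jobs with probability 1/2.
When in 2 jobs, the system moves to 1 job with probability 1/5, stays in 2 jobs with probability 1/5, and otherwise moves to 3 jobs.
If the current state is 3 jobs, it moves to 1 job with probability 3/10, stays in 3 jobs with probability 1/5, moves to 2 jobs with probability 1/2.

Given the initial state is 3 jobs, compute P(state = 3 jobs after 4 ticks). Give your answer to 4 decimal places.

Propagate the distribution vector 4 ticks from 3 jobs.
After 0 ticks: (0.0000, 0.0000, 1.0000)
After 1 tick: (0.3000, 0.5000, 0.2000)
After 2 ticks: (0.2200, 0.2900, 0.4900)
After 3 ticks: (0.2490, 0.3690, 0.3820)
After 4 ticks: (0.2382, 0.3395, 0.4223)
P(in 3 jobs after 4 ticks) = 0.4223

0.4223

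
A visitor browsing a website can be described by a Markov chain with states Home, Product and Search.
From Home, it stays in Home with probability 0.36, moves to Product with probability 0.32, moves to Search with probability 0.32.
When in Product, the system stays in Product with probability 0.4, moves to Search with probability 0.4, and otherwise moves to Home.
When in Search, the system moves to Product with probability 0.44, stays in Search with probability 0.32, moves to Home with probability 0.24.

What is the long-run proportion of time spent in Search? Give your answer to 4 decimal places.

Let the stationary distribution be π with π = πP and π_1 + π_2 + π_3 = 1.
π_1 = 0.36·π_1 + 0.2·π_2 + 0.24·π_3
π_2 = 0.32·π_1 + 0.4·π_2 + 0.44·π_3
Solving with the normalization constraint gives π = (0.2548, 0.3937, 0.3515).
So the stationary probability of Search is 0.3515.

0.3515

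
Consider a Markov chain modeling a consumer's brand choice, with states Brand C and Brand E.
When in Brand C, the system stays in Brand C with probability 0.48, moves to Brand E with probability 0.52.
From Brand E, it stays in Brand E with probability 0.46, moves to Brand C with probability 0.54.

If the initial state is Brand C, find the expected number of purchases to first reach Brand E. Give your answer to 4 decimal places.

1.9231

Let t(s) be the expected number of purchases to first reach Brand E from state s, with t(Brand E) = 0. Conditioning on the first purchase:
t(Brand C) = 1 + 0.48·t(Brand C)
Solving: t(Brand C) = 1.9231.
Expected purchases from Brand C to Brand E: 1.9231.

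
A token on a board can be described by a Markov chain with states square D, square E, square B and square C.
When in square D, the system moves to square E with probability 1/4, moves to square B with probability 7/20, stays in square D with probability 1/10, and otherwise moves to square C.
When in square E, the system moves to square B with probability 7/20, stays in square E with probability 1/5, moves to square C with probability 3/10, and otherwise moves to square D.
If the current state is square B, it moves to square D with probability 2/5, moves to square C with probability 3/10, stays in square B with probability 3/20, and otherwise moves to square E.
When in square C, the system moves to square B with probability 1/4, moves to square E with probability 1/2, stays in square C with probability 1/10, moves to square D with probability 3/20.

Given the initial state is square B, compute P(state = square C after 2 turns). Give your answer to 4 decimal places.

0.2400

Propagate the distribution vector 2 turns from square B.
After 0 turns: (0.0000, 0.0000, 1.0000, 0.0000)
After 1 turn: (0.4000, 0.1500, 0.1500, 0.3000)
After 2 turns: (0.1675, 0.3025, 0.2900, 0.2400)
P(in square C after 2 turns) = 0.2400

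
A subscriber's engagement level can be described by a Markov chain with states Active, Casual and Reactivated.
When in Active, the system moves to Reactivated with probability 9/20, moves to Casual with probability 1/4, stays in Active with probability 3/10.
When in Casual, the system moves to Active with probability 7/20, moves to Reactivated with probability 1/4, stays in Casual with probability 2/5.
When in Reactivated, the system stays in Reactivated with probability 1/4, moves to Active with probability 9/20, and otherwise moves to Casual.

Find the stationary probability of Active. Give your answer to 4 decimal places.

0.3641

Let the stationary distribution be π with π = πP and π_1 + π_2 + π_3 = 1.
π_1 = 0.3·π_1 + 0.35·π_2 + 0.45·π_3
π_2 = 0.25·π_1 + 0.4·π_2 + 0.3·π_3
Solving with the normalization constraint gives π = (0.3641, 0.3131, 0.3228).
So the stationary probability of Active is 0.3641.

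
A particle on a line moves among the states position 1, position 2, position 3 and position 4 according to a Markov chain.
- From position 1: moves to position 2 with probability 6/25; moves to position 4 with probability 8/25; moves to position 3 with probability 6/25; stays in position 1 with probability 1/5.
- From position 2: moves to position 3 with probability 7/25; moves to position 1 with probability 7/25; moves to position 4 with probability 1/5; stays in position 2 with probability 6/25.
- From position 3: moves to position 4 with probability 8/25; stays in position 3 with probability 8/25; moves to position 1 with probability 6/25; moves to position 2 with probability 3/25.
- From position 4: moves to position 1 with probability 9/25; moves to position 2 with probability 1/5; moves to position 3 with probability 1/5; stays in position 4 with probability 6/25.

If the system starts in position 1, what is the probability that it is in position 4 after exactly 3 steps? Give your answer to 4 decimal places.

Propagate the distribution vector 3 steps from position 1.
After 0 steps: (1.0000, 0.0000, 0.0000, 0.0000)
After 1 step: (0.2000, 0.2400, 0.2400, 0.3200)
After 2 steps: (0.2800, 0.1984, 0.2560, 0.2656)
After 3 steps: (0.2686, 0.1987, 0.2578, 0.2749)
P(in position 4 after 3 steps) = 0.2749

0.2749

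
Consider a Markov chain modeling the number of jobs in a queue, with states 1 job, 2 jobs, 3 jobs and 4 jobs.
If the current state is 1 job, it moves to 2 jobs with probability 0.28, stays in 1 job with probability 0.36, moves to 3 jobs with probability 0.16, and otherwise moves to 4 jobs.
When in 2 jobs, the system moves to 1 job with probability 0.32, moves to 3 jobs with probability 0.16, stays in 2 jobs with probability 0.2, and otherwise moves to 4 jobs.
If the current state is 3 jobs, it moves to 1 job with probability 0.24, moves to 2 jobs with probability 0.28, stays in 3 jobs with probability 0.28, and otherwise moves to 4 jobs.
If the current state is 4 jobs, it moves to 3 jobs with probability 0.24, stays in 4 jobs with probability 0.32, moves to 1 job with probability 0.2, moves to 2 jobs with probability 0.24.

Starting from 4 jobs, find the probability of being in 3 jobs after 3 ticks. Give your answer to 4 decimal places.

0.2071

Propagate the distribution vector 3 ticks from 4 jobs.
After 0 ticks: (0.0000, 0.0000, 0.0000, 1.0000)
After 1 tick: (0.2000, 0.2400, 0.2400, 0.3200)
After 2 ticks: (0.2704, 0.2480, 0.2144, 0.2672)
After 3 ticks: (0.2816, 0.2495, 0.2071, 0.2618)
P(in 3 jobs after 3 ticks) = 0.2071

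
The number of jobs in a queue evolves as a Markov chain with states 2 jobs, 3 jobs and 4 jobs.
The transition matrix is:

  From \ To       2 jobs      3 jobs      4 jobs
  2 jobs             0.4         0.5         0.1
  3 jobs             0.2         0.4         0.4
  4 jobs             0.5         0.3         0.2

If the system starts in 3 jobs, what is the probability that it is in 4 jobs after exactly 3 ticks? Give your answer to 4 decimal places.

0.2400

Propagate the distribution vector 3 ticks from 3 jobs.
After 0 ticks: (0.0000, 1.0000, 0.0000)
After 1 tick: (0.2000, 0.4000, 0.4000)
After 2 ticks: (0.3600, 0.3800, 0.2600)
After 3 ticks: (0.3500, 0.4100, 0.2400)
P(in 4 jobs after 3 ticks) = 0.2400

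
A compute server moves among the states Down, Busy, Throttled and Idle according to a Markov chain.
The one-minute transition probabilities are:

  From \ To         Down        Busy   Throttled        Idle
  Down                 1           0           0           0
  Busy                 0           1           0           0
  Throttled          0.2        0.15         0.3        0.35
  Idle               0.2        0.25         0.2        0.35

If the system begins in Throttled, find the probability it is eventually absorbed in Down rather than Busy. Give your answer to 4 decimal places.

Let h(s) be the probability of absorption at Down starting from transient state s. Then h(Down) = 1 and h(Busy) = 0. By first-step analysis:
h(Throttled) = 0.2·1 + 0.15·0 + 0.3·h(Throttled) + 0.35·h(Idle)
h(Idle) = 0.2·1 + 0.25·0 + 0.2·h(Throttled) + 0.35·h(Idle)
Solving: h(Throttled) = 0.5195, h(Idle) = 0.4675.
Starting from Throttled, the probability is 0.5195.

0.5195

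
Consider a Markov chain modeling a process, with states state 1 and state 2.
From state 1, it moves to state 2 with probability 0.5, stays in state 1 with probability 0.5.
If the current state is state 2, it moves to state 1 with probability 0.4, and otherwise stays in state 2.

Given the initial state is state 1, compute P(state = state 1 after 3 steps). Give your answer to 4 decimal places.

Propagate the distribution vector 3 steps from state 1.
After 0 steps: (1.0000, 0.0000)
After 1 step: (0.5000, 0.5000)
After 2 steps: (0.4500, 0.5500)
After 3 steps: (0.4450, 0.5550)
P(in state 1 after 3 steps) = 0.4450

0.4450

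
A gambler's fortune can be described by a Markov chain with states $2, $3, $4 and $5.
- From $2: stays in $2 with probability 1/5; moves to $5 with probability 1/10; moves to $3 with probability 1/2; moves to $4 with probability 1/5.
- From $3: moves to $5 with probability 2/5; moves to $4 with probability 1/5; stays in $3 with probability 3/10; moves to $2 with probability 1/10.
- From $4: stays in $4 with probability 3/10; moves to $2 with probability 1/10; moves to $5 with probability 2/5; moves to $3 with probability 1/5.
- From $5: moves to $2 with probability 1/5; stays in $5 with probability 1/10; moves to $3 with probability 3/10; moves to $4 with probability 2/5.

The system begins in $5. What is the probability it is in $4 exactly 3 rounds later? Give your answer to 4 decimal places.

0.2880

Propagate the distribution vector 3 rounds from $5.
After 0 rounds: (0.0000, 0.0000, 0.0000, 1.0000)
After 1 round: (0.2000, 0.3000, 0.4000, 0.1000)
After 2 rounds: (0.1300, 0.3000, 0.2600, 0.3100)
After 3 rounds: (0.1440, 0.3000, 0.2880, 0.2680)
P(in $4 after 3 rounds) = 0.2880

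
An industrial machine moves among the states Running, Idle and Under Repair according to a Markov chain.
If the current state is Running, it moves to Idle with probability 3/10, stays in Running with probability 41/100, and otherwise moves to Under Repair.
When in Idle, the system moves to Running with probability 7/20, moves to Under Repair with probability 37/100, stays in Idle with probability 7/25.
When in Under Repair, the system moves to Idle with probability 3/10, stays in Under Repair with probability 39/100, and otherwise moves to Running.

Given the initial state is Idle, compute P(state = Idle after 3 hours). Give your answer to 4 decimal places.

Propagate the distribution vector 3 hours from Idle.
After 0 hours: (0.0000, 1.0000, 0.0000)
After 1 hour: (0.3500, 0.2800, 0.3700)
After 2 hours: (0.3562, 0.2944, 0.3494)
After 3 hours: (0.3574, 0.2941, 0.3485)
P(in Idle after 3 hours) = 0.2941

0.2941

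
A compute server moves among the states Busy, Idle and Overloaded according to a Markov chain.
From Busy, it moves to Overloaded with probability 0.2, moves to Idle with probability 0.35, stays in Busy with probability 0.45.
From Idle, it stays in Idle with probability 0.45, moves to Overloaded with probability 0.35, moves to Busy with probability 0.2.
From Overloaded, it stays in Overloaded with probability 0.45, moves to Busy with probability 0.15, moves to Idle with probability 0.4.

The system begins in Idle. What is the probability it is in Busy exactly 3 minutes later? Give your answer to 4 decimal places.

0.2404

Propagate the distribution vector 3 minutes from Idle.
After 0 minutes: (0.0000, 1.0000, 0.0000)
After 1 minute: (0.2000, 0.4500, 0.3500)
After 2 minutes: (0.2325, 0.4125, 0.3550)
After 3 minutes: (0.2404, 0.4090, 0.3506)
P(in Busy after 3 minutes) = 0.2404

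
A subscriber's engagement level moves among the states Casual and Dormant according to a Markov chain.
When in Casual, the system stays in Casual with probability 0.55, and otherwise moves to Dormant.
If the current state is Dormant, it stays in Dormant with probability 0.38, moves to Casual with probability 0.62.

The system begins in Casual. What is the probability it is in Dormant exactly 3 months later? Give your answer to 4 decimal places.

0.4207

Propagate the distribution vector 3 months from Casual.
After 0 months: (1.0000, 0.0000)
After 1 month: (0.5500, 0.4500)
After 2 months: (0.5815, 0.4185)
After 3 months: (0.5793, 0.4207)
P(in Dormant after 3 months) = 0.4207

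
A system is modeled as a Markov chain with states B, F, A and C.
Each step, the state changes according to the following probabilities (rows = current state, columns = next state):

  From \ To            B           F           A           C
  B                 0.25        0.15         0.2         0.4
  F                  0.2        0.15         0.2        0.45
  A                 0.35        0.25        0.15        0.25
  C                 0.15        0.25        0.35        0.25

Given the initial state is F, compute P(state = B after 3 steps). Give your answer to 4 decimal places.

Propagate the distribution vector 3 steps from F.
After 0 steps: (0.0000, 1.0000, 0.0000, 0.0000)
After 1 step: (0.2000, 0.1500, 0.2000, 0.4500)
After 2 steps: (0.2175, 0.2150, 0.2575, 0.3100)
After 3 steps: (0.2340, 0.2068, 0.2336, 0.3256)
P(in B after 3 steps) = 0.2340

0.2340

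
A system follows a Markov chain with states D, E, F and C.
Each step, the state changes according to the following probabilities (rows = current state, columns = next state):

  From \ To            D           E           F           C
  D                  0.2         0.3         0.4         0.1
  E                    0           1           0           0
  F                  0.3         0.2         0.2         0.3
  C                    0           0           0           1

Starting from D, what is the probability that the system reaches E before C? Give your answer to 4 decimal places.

Let h(s) be the probability of absorption at E starting from transient state s. Then h(E) = 1 and h(C) = 0. By first-step analysis:
h(D) = 0.2·h(D) + 0.3·1 + 0.4·h(F) + 0.1·0
h(F) = 0.3·h(D) + 0.2·1 + 0.2·h(F) + 0.3·0
Solving: h(D) = 0.6154, h(F) = 0.4808.
Starting from D, the probability is 0.6154.

0.6154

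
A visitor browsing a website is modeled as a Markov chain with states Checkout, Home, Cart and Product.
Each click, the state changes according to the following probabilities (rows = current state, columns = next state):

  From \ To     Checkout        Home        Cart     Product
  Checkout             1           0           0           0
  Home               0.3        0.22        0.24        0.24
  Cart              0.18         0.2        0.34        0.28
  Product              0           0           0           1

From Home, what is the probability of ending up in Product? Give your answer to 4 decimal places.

Let h(s) be the probability of absorption at Product starting from transient state s. Then h(Product) = 1 and h(Checkout) = 0. By first-step analysis:
h(Home) = 0.3·0 + 0.22·h(Home) + 0.24·h(Cart) + 0.24·1
h(Cart) = 0.18·0 + 0.2·h(Home) + 0.34·h(Cart) + 0.28·1
Solving: h(Home) = 0.4833, h(Cart) = 0.5707.
Starting from Home, the probability is 0.4833.

0.4833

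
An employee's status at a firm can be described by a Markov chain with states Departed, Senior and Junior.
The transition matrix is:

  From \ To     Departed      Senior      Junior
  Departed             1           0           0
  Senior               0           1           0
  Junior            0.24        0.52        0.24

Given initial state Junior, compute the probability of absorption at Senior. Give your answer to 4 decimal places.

0.6842

Let h(s) be the probability of absorption at Senior starting from transient state s. Then h(Senior) = 1 and h(Departed) = 0. By first-step analysis:
h(Junior) = 0.24·0 + 0.52·1 + 0.24·h(Junior)
Solving: h(Junior) = 0.6842.
Starting from Junior, the probability is 0.6842.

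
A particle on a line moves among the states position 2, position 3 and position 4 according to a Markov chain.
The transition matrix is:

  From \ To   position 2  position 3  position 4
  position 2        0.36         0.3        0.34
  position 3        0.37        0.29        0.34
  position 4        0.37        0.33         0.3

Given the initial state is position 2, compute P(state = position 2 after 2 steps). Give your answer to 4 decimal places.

Sum over the intermediate state after 1 step:
P = P(position 2→position 2)·P(position 2→position 2) + P(position 2→position 3)·P(position 3→position 2) + P(position 2→position 4)·P(position 4→position 2)
  = 0.36×0.36 + 0.3×0.37 + 0.34×0.37
  = 0.1296 + 0.1110 + 0.1258 = 0.3664

0.3664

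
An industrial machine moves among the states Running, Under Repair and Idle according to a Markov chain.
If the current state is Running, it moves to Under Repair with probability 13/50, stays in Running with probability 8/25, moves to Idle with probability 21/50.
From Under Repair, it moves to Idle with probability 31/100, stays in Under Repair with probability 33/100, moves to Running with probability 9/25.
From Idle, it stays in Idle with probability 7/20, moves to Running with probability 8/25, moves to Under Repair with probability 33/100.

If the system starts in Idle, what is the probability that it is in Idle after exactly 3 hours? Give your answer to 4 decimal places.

Propagate the distribution vector 3 hours from Idle.
After 0 hours: (0.0000, 0.0000, 1.0000)
After 1 hour: (0.3200, 0.3300, 0.3500)
After 2 hours: (0.3332, 0.3076, 0.3592)
After 3 hours: (0.3323, 0.3067, 0.3610)
P(in Idle after 3 hours) = 0.3610

0.3610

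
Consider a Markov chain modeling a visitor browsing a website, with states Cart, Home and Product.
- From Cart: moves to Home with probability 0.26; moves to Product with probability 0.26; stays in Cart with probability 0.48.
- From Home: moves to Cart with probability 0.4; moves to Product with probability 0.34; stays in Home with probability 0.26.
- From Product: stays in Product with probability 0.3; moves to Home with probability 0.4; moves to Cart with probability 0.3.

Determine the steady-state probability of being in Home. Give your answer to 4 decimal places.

0.3014

Let the stationary distribution be π with π = πP and π_1 + π_2 + π_3 = 1.
π_1 = 0.48·π_1 + 0.4·π_2 + 0.3·π_3
π_2 = 0.26·π_1 + 0.26·π_2 + 0.4·π_3
Solving with the normalization constraint gives π = (0.4026, 0.3014, 0.2960).
So the stationary probability of Home is 0.3014.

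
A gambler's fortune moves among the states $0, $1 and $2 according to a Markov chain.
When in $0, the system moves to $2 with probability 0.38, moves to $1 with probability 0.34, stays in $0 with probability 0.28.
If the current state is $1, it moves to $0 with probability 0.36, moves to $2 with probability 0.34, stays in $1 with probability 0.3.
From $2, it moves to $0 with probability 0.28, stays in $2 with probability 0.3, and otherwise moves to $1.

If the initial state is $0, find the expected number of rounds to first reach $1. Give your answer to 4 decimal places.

Let t(s) be the expected number of rounds to first reach $1 from state s, with t($1) = 0. Conditioning on the first round:
t($0) = 1 + 0.28·t($0) + 0.38·t($2)
t($2) = 1 + 0.28·t($0) + 0.3·t($2)
Solving: t($0) = 2.7163, t($2) = 2.5151.
Expected rounds from $0 to $1: 2.7163.

2.7163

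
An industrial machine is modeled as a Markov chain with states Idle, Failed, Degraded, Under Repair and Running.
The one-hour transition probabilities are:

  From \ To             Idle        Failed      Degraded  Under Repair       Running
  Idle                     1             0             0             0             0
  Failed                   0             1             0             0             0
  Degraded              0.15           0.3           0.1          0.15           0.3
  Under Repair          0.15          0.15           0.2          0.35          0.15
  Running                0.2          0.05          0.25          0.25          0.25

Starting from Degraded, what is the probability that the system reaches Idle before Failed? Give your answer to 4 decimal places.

0.4443

Let h(s) be the probability of absorption at Idle starting from transient state s. Then h(Idle) = 1 and h(Failed) = 0. By first-step analysis:
h(Degraded) = 0.15·1 + 0.3·0 + 0.1·h(Degraded) + 0.15·h(Under Repair) + 0.3·h(Running)
h(Under Repair) = 0.15·1 + 0.15·0 + 0.2·h(Degraded) + 0.35·h(Under Repair) + 0.15·h(Running)
h(Running) = 0.2·1 + 0.05·0 + 0.25·h(Degraded) + 0.25·h(Under Repair) + 0.25·h(Running)
Solving: h(Degraded) = 0.4443, h(Under Repair) = 0.5018, h(Running) = 0.5820.
Starting from Degraded, the probability is 0.4443.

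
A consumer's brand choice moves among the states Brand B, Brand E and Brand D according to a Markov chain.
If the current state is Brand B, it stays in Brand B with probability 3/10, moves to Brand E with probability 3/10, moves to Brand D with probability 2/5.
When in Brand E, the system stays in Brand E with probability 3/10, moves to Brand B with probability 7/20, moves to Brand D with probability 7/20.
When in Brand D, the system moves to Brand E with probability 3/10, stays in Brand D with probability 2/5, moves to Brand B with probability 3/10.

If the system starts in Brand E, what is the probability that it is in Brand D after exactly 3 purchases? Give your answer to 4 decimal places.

0.3850

Propagate the distribution vector 3 purchases from Brand E.
After 0 purchases: (0.0000, 1.0000, 0.0000)
After 1 purchase: (0.3500, 0.3000, 0.3500)
After 2 purchases: (0.3150, 0.3000, 0.3850)
After 3 purchases: (0.3150, 0.3000, 0.3850)
P(in Brand D after 3 purchases) = 0.3850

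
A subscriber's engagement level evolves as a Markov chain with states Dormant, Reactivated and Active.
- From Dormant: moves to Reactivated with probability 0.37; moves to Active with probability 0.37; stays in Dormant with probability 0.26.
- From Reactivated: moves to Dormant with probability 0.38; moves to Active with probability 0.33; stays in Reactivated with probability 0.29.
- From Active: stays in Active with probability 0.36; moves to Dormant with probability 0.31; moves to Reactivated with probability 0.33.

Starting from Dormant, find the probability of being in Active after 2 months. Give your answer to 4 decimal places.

Sum over the intermediate state after 1 month:
P = P(Dormant→Dormant)·P(Dormant→Active) + P(Dormant→Reactivated)·P(Reactivated→Active) + P(Dormant→Active)·P(Active→Active)
  = 0.26×0.37 + 0.37×0.33 + 0.37×0.36
  = 0.0962 + 0.1221 + 0.1332 = 0.3515

0.3515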